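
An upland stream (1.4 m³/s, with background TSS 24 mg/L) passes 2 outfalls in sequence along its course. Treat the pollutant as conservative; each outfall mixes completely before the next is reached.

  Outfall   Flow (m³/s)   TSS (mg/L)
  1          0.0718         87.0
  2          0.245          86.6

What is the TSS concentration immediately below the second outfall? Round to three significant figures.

35.6 mg/L

Below outfall 1: Q → 1.472 m³/s, C = (1.400·24.00 + 0.07180·87.00)/1.472 = 27.07 mg/L.
Below outfall 2: Q → 1.717 m³/s, C = (1.472·27.07 + 0.2450·86.60)/1.717 = 35.57 mg/L.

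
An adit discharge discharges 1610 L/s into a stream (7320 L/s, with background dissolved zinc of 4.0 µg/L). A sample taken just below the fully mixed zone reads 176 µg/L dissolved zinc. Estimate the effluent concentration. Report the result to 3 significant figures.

Mass balance: 7320·4.000 + 1610·Cₑ = 8930·176.0
→ Cₑ = (8930·176.0 − 7320·4.000) / 1610 = 958.0 µg/L.

958 µg/L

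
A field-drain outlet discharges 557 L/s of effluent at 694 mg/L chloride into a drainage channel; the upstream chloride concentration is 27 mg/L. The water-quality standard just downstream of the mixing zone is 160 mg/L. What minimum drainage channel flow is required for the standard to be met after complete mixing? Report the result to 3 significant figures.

Set C_mix = 160: (Q·27.00 + 557.0·694.0) / (Q + 557.0) = 160
→ Q = 557.0·(694.0 − 160)/(160 − 27.00) = 2236 L/s.

2240 L/s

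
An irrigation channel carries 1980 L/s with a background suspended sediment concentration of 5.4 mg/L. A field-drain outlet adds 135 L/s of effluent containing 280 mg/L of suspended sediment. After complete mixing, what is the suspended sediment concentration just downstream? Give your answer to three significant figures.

After mixing, C = (1980·5.400 + 135.0·280.0) / 2115 = 48490/2115 = 22.93 mg/L.

22.9 mg/L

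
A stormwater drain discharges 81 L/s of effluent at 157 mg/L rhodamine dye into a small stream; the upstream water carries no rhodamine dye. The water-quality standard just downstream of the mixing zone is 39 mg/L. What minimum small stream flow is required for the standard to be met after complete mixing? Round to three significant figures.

245 L/s

Set C_mix = 39: (Q·0 + 81.00·157.0) / (Q + 81.00) = 39
→ Q = 81.00·(157.0 − 39)/(39 − 0) = 245.1 L/s.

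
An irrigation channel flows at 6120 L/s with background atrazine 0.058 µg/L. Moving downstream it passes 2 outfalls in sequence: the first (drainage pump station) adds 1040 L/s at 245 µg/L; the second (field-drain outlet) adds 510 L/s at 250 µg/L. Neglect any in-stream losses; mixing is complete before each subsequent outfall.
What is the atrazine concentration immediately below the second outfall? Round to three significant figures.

49.9 µg/L

Outfall 1: combined Q = 7160 L/s; C = (6120·0.05800 + 1040·245.0)/7160 = 35.64 µg/L.
Outfall 2: combined Q = 7670 L/s; C = (7160·35.64 + 510.0·250.0)/7670 = 49.89 µg/L.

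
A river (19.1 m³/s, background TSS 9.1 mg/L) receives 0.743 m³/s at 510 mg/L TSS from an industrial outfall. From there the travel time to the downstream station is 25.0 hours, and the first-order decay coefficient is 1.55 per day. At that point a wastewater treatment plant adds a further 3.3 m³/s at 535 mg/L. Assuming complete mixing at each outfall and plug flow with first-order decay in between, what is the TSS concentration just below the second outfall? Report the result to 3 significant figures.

Flow-weighted average: C = (19.10·9.100 + 0.7430·510.0) / 19.84 = 552.7/19.84 = 27.86 mg/L; combined flow 19.84 m³/s.
First-order decay: C = 27.86·exp(−k·t) = 27.86·0.1990 = 5.543 mg/L.
Second outfall: C = (19.84·5.543 + 3.300·535.0)/23.14 = 81.04 mg/L.

81.0 mg/L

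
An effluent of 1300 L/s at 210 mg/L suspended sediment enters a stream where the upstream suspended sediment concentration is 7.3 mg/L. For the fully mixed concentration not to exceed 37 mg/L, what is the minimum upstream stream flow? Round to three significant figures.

Set C_mix = 37: (Q·7.300 + 1300·210.0) / (Q + 1300) = 37
→ Q = 1300·(210.0 − 37)/(37 − 7.300) = 7572 L/s.

7570 L/s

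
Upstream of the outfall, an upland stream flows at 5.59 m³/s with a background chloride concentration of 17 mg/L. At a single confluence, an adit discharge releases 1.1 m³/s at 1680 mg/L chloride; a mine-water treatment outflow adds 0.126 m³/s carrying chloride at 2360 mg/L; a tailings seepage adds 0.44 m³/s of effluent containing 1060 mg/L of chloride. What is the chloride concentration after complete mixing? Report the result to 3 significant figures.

373 mg/L

After mixing, C = (5.590·17.00 + 1.100·1680 + 0.1260·2360 + 0.4400·1060) / 7.256 = 2707/7.256 = 373.0 mg/L.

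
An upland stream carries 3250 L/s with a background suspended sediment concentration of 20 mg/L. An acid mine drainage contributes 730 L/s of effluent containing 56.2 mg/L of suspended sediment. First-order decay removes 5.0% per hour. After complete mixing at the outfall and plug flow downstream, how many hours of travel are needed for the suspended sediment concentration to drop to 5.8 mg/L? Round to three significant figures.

29.7 h

Mass balance: C = (3250·20.00 + 730.0·56.20) / 3980 = 106000/3980 = 26.64 mg/L.
5.0%/h lost → k = −ln(1 − 0.05) = 0.05129 h⁻¹.
26.64·exp(−k·t) = 5.8 → t = ln(26.64/5.8)/k = 107000 s = 29.72 h.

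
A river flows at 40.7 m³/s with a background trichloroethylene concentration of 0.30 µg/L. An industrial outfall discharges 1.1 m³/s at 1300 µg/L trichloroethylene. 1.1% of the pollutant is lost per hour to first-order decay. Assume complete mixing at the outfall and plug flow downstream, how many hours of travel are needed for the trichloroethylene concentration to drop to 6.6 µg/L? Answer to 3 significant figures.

Flow-weighted average: C = (40.70·0.3000 + 1.100·1300) / 41.80 = 1442/41.80 = 34.50 µg/L.
1.1%/h lost → k = −ln(1 − 0.011) = 0.01106 h⁻¹.
34.50·exp(−k·t) = 6.6 → t = ln(34.50/6.6)/k = 538300 s = 149.5 h.

150 h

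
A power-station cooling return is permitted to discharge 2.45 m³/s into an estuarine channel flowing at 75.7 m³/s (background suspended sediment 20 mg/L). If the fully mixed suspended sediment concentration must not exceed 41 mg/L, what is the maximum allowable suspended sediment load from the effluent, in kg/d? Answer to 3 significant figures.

Mass balance at the limit: 75.70·20.00 + 2.450·Cₑ = 78.15·41 → Cₑ = 689.9 mg/L.
Load = 2.450 m³/s × 689.9 g/m³ × 86 400 s/d = 146000 kg/d.

146000 kg/d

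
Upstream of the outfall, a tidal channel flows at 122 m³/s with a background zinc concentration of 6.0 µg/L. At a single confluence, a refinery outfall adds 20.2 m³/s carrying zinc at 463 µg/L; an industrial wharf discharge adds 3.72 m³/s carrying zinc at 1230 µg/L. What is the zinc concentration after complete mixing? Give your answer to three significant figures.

100 µg/L

After mixing, C = (122.0·6.000 + 20.20·463.0 + 3.720·1230) / 145.9 = 14660/145.9 = 100.5 µg/L.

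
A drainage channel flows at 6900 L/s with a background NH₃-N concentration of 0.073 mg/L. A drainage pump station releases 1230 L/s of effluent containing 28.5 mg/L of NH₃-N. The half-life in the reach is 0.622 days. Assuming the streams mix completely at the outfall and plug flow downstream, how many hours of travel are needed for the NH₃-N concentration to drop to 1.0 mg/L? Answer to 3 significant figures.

After mixing, C = (6900·0.07300 + 1230·28.50) / 8130 = 35560/8130 = 4.374 mg/L.
Half-life 0.622 d → k = ln 2 / 0.622 = 1.114 d⁻¹.
4.374·exp(−k·t) = 1.0 → t = ln(4.374/1.0)/k = 114400 s = 31.78 h.

31.8 h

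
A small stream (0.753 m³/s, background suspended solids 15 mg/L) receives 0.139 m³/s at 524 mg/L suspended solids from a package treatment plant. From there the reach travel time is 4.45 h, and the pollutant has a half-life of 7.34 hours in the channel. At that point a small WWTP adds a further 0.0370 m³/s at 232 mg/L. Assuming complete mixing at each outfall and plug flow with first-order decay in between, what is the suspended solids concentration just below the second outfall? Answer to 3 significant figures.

Mass balance: C = (0.7530·15.00 + 0.1390·524.0) / 0.8920 = 84.13/0.8920 = 94.32 mg/L; combined flow 0.8920 m³/s.
Half-life 7.34 h → k = ln 2 / 7.34 = 0.09443 h⁻¹ = 2.266 d⁻¹.
After decay, C = 94.32 × e^(−kt) = 94.32 × 0.6569 = 61.96 mg/L.
At the second outfall, C = (0.8920·61.96 + 0.03700·232.0) / (0.8920 + 0.03700) = 68.73 mg/L.

68.7 mg/L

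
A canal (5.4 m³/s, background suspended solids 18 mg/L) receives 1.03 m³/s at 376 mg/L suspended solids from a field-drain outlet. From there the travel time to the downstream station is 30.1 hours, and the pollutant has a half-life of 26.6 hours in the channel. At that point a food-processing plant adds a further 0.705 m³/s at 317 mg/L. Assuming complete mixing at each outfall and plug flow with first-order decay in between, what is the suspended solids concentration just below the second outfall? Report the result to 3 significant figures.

Mixed concentration C = ΣQC/ΣQ = (5.400·18.00 + 1.030·376.0) / 6.430 = 484.5/6.430 = 75.35 mg/L; combined flow 6.430 m³/s.
Half-life 26.6 h → k = ln 2 / 26.6 = 0.02606 h⁻¹ = 0.6254 d⁻¹.
Applying C = C₀e^(−kt): 75.35 × 0.4564 = 34.39 mg/L.
At the second outfall, C = (6.430·34.39 + 0.7050·317.0) / (6.430 + 0.7050) = 62.31 mg/L.

62.3 mg/L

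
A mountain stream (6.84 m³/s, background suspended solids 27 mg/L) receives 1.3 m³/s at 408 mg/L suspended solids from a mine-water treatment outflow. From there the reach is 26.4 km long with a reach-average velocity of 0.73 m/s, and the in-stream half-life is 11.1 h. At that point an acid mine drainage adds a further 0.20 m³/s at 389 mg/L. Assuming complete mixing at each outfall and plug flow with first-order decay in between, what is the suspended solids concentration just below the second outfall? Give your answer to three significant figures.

Flow-weighted average: C = (6.840·27.00 + 1.300·408.0) / 8.140 = 715.1/8.140 = 87.85 mg/L; combined flow 8.140 m³/s.
Travel time t = 26.4·1000 / 0.73 = 36160 s = 10.05 h.
Half-life 11.1 h → k = ln 2 / 11.1 = 0.06245 h⁻¹ = 1.499 d⁻¹.
First-order decay: C = 87.85·exp(−k·t) = 87.85·0.5340 = 46.91 mg/L.
At the second outfall, C = (8.140·46.91 + 0.2000·389.0) / (8.140 + 0.2000) = 55.12 mg/L.

55.1 mg/L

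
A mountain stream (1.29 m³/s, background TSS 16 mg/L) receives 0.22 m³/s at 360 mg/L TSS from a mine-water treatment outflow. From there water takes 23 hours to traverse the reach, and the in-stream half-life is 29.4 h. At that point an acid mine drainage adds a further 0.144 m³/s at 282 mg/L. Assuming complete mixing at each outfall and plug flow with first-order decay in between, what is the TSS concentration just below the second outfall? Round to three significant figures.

Flow-weighted average: C = (1.290·16.00 + 0.2200·360.0) / 1.510 = 99.84/1.510 = 66.12 mg/L; combined flow 1.510 m³/s.
Half-life 29.4 h → k = ln 2 / 29.4 = 0.02358 h⁻¹ = 0.5658 d⁻¹.
Decay over the reach: 66.12·exp(−kt) = 66.12·0.5814 = 38.44 mg/L.
Second outfall: C = (1.510·38.44 + 0.1440·282.0)/1.654 = 59.65 mg/L.

59.6 mg/L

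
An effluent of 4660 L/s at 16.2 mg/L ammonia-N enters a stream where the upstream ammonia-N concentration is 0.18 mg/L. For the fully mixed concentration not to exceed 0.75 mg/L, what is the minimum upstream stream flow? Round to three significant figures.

Set C_mix = 0.75: (Q·0.1800 + 4660·16.20) / (Q + 4660) = 0.75
→ Q = 4660·(16.20 − 0.75)/(0.75 − 0.1800) = 126300 L/s.

126000 L/s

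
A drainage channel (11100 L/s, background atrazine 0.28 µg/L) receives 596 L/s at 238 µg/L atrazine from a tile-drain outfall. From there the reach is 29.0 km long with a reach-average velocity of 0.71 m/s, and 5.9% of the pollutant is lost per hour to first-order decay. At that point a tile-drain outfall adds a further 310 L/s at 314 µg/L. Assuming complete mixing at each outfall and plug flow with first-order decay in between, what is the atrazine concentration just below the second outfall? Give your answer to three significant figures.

Mass balance: C = (11100·0.2800 + 596.0·238.0) / 11700 = 145000/11700 = 12.39 µg/L; combined flow 11700 L/s.
Travel time t = 29.0·1000 / 0.71 = 40850 s = 11.35 h.
5.9%/h lost → k = −ln(1 − 0.059) = 0.06081 h⁻¹.
Decay over the reach: 12.39·exp(−kt) = 12.39·0.5016 = 6.217 µg/L.
Second outfall: C = (11700·6.217 + 310.0·314.0)/12010 = 14.16 µg/L.

14.2 µg/L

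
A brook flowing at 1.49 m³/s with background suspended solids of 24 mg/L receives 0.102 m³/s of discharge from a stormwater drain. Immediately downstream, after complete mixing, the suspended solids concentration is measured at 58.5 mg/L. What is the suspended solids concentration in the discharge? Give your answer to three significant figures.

Mass balance: 1.490·24.00 + 0.1020·Cₑ = 1.592·58.50
→ Cₑ = (1.592·58.50 − 1.490·24.00) / 0.1020 = 562.5 mg/L.

562 mg/L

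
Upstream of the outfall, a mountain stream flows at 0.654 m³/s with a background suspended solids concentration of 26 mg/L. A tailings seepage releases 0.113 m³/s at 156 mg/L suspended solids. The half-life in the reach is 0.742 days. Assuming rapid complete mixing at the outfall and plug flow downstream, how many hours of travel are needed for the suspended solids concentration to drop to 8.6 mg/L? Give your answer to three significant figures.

42.6 h

Conservation of mass: C = (0.6540·26.00 + 0.1130·156.0) / 0.7670 = 34.63/0.7670 = 45.15 mg/L.
Half-life 0.742 d → k = ln 2 / 0.742 = 0.9342 d⁻¹.
45.15·exp(−k·t) = 8.6 → t = ln(45.15/8.6)/k = 153400 s = 42.60 h.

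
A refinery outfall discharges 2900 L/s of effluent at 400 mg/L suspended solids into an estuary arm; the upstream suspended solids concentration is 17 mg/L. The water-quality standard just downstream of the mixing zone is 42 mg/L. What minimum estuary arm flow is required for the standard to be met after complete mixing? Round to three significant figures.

41500 L/s

Set C_mix = 42: (Q·17.00 + 2900·400.0) / (Q + 2900) = 42
→ Q = 2900·(400.0 − 42)/(42 − 17.00) = 41530 L/s.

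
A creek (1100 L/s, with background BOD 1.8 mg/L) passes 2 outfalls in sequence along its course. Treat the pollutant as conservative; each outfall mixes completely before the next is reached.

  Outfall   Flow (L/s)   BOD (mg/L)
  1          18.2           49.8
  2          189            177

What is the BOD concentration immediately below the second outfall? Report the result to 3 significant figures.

Outfall 1: combined Q = 1118 L/s; C = (1100·1.800 + 18.20·49.80)/1118 = 2.581 mg/L.
Outfall 2: combined Q = 1307 L/s; C = (1118·2.581 + 189.0·177.0)/1307 = 27.80 mg/L.

27.8 mg/L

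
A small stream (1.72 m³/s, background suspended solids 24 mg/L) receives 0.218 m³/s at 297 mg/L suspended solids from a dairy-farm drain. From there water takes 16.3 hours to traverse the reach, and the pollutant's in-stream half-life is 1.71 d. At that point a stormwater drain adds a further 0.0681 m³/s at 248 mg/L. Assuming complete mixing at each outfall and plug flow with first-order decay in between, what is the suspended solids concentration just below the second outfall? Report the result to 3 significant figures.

48.6 mg/L

Mixed concentration C = ΣQC/ΣQ = (1.720·24.00 + 0.2180·297.0) / 1.938 = 106.0/1.938 = 54.71 mg/L; combined flow 1.938 m³/s.
Half-life 1.71 d → k = ln 2 / 1.71 = 0.4053 d⁻¹.
First-order decay: C = 54.71·exp(−k·t) = 54.71·0.7593 = 41.54 mg/L.
At the second outfall, C = (1.938·41.54 + 0.06810·248.0) / (1.938 + 0.06810) = 48.55 mg/L.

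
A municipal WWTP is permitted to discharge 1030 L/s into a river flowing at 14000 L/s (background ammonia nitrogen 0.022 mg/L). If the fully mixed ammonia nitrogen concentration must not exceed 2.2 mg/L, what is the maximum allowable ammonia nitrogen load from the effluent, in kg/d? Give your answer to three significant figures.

2830 kg/d

Mass balance at the limit: 14000·0.02200 + 1030·Cₑ = 15030·2.2 → Cₑ = 31.80 mg/L.
1030 L/s = 1.030 m³/s. Load = 1.030 m³/s × 31.80 g/m³ × 86 400 s/d = 2830 kg/d.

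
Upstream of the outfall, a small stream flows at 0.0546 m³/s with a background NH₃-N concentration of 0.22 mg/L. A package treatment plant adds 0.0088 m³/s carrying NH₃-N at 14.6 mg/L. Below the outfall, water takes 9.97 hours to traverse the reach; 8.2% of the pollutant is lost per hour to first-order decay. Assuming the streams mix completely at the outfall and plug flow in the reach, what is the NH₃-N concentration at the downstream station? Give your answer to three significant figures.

0.944 mg/L

After mixing, C = (0.05460·0.2200 + 0.008800·14.60) / 0.06340 = 0.1405/0.06340 = 2.216 mg/L.
8.2%/h lost → k = −ln(1 − 0.082) = 0.08556 h⁻¹.
Decay over the reach: 2.216·exp(−kt) = 2.216·0.4261 = 0.9443 mg/L.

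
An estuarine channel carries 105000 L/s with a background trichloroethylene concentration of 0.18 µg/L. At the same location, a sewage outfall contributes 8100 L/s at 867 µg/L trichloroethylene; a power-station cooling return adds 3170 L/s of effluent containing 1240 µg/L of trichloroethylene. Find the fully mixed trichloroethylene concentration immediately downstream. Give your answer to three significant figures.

Flow-weighted average: C = (105000·0.1800 + 8100·867.0 + 3170·1240) / 116300 = 10970000/116300 = 94.37 µg/L.

94.4 µg/L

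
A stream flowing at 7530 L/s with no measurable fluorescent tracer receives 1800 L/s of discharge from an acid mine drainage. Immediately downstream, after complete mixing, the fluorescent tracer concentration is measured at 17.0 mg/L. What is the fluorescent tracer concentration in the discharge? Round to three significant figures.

88.1 mg/L

Mass balance: 7530·0 + 1800·Cₑ = 9330·17.00
→ Cₑ = (9330·17.00 − 7530·0) / 1800 = 88.12 mg/L.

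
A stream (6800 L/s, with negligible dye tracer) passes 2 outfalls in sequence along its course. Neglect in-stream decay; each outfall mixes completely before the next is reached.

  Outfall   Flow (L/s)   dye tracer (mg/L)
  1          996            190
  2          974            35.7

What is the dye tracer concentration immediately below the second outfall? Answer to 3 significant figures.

25.5 mg/L

Below outfall 1: Q → 7796 L/s, C = (6800·0 + 996.0·190.0)/7796 = 24.27 mg/L.
Below outfall 2: Q → 8770 L/s, C = (7796·24.27 + 974.0·35.70)/8770 = 25.54 mg/L.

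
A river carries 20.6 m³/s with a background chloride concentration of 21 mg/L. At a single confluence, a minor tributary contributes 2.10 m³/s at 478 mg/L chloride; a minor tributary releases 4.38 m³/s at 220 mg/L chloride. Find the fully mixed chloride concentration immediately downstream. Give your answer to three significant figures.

88.6 mg/L

Mass balance: C = (20.60·21.00 + 2.100·478.0 + 4.380·220.0) / 27.08 = 2400/27.08 = 88.63 mg/L.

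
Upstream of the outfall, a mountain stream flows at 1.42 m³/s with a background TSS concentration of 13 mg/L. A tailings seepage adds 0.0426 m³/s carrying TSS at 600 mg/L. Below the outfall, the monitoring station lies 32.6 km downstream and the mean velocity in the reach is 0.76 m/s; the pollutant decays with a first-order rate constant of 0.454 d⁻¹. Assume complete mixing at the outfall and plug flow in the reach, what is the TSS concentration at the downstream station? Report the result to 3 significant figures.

Conservation of mass: C = (1.420·13.00 + 0.04260·600.0) / 1.463 = 44.02/1.463 = 30.10 mg/L.
Travel time t = 32.6·1000 / 0.76 = 42890 s = 11.92 h.
Applying C = C₀e^(−kt): 30.10 × 0.7982 = 24.02 mg/L.

24.0 mg/L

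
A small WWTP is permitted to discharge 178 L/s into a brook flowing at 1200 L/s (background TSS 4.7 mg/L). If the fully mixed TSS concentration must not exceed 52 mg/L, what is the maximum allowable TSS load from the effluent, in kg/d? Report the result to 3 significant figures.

5700 kg/d

Mass balance at the limit: 1200·4.700 + 178.0·Cₑ = 1378·52 → Cₑ = 370.9 mg/L.
178.0 L/s = 0.1780 m³/s. Load = 0.1780 m³/s × 370.9 g/m³ × 86 400 s/d = 5704 kg/d.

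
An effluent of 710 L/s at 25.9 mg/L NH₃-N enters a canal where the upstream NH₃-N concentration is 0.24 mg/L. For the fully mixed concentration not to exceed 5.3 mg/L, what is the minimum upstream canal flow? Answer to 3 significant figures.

2890 L/s

Set C_mix = 5.3: (Q·0.2400 + 710.0·25.90) / (Q + 710.0) = 5.3
→ Q = 710.0·(25.90 − 5.3)/(5.3 − 0.2400) = 2891 L/s.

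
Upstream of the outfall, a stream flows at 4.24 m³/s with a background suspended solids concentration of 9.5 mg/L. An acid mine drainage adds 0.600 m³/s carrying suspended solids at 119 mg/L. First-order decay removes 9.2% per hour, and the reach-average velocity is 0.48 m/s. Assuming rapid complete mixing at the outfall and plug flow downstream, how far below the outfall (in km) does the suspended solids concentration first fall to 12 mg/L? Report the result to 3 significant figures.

11.7 km

Conservation of mass: C = (4.240·9.500 + 0.6000·119.0) / 4.840 = 111.7/4.840 = 23.07 mg/L.
9.2%/h lost → k = −ln(1 − 0.092) = 0.09651 h⁻¹.
Set 23.07·exp(−k·t) = 12 → t = ln(23.07/12)/k = 24390 s = 6.775 h.
Distance = v·t = 0.48·24390 = 11710 m = 11.71 km.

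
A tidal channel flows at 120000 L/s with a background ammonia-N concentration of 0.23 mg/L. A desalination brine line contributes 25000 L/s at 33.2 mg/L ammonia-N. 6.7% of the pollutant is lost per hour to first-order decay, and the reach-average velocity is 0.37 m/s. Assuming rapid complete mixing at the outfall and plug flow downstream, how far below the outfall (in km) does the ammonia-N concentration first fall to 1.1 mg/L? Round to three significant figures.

After mixing, C = (120000·0.2300 + 25000·33.20) / 145000 = 857600/145000 = 5.914 mg/L.
6.7%/h lost → k = −ln(1 − 0.067) = 0.06935 h⁻¹.
Set 5.914·exp(−k·t) = 1.1 → t = ln(5.914/1.1)/k = 87320 s = 24.26 h.
Distance = v·t = 0.37·87320 = 32310 m = 32.31 km.

32.3 km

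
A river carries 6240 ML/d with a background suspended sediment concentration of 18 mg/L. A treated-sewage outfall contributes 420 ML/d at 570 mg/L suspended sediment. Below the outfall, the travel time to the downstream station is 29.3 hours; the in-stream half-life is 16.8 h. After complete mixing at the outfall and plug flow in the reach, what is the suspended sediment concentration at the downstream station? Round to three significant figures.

Mixed concentration C = ΣQC/ΣQ = (6240·18.00 + 420.0·570.0) / 6660 = 351700/6660 = 52.81 mg/L.
Half-life 16.8 h → k = ln 2 / 16.8 = 0.04126 h⁻¹ = 0.9902 d⁻¹.
After decay, C = 52.81 × e^(−kt) = 52.81 × 0.2985 = 15.77 mg/L.

15.8 mg/L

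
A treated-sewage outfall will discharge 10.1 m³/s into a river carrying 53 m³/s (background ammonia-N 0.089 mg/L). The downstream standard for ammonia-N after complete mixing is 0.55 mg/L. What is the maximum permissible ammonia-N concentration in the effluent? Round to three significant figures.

2.97 mg/L

At the limit, (Qr·Cr + Qe·Cₑ)/(Qr + Qe) = 0.55:
Cₑ = (63.10·0.55 − 53.00·0.08900) / 10.10 = 2.969 mg/L.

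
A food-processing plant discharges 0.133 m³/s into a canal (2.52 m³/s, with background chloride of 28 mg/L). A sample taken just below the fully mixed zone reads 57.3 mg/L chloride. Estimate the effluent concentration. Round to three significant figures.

612 mg/L

Mass balance: 2.520·28.00 + 0.1330·Cₑ = 2.653·57.30
→ Cₑ = (2.653·57.30 − 2.520·28.00) / 0.1330 = 612.5 mg/L.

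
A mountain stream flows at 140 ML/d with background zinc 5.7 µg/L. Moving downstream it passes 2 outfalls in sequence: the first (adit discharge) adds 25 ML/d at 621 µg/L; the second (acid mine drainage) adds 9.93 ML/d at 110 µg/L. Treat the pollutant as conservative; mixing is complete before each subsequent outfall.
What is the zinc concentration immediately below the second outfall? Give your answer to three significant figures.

99.6 µg/L

Below outfall 1: Q → 165.0 ML/d, C = (140.0·5.700 + 25.00·621.0)/165.0 = 98.93 µg/L.
Below outfall 2: Q → 174.9 ML/d, C = (165.0·98.93 + 9.930·110.0)/174.9 = 99.56 µg/L.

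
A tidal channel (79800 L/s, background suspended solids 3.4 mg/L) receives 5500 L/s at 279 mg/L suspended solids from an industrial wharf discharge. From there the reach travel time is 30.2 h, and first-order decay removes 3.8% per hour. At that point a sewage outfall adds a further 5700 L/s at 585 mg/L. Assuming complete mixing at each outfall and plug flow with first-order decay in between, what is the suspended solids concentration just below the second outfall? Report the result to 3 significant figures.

42.8 mg/L

After mixing, C = (79800·3.400 + 5500·279.0) / 85300 = 1806000/85300 = 21.17 mg/L; combined flow 85300 L/s.
3.8%/h lost → k = −ln(1 − 0.038) = 0.03874 h⁻¹.
Decay over the reach: 21.17·exp(−kt) = 21.17·0.3104 = 6.571 mg/L.
Second outfall: C = (85300·6.571 + 5700·585.0)/91000 = 42.80 mg/L.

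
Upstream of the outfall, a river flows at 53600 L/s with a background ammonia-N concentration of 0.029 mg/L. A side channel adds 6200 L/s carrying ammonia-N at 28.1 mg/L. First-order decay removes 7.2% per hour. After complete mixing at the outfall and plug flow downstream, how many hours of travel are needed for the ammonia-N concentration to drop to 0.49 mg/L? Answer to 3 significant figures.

24.0 h

Flow-weighted average: C = (53600·0.02900 + 6200·28.10) / 59800 = 175800/59800 = 2.939 mg/L.
7.2%/h lost → k = −ln(1 − 0.072) = 0.07472 h⁻¹.
2.939·exp(−k·t) = 0.49 → t = ln(2.939/0.49)/k = 86310 s = 23.98 h.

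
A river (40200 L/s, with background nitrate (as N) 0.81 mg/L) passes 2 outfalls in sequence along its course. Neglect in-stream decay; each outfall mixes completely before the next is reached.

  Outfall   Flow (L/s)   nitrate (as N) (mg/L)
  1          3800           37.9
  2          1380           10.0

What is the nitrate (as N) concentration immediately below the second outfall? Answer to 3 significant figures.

4.20 mg/L

Outfall 1: combined Q = 44000 L/s; C = (40200·0.8100 + 3800·37.90)/44000 = 4.013 mg/L.
Outfall 2: combined Q = 45380 L/s; C = (44000·4.013 + 1380·10.00)/45380 = 4.195 mg/L.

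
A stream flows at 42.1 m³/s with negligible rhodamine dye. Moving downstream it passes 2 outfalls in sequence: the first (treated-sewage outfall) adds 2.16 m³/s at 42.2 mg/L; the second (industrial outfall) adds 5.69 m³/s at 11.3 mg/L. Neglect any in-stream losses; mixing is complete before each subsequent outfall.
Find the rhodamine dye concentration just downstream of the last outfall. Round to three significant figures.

3.11 mg/L

Outfall 1: combined Q = 44.26 m³/s; C = (42.10·0 + 2.160·42.20)/44.26 = 2.059 mg/L.
Outfall 2: combined Q = 49.95 m³/s; C = (44.26·2.059 + 5.690·11.30)/49.95 = 3.112 mg/L.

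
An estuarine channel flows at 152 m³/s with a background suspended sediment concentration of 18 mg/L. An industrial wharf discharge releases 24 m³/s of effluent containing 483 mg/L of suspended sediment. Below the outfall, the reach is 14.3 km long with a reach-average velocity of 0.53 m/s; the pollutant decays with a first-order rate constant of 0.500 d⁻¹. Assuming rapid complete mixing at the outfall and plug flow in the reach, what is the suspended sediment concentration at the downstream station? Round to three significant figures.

69.6 mg/L

Flow-weighted average: C = (152.0·18.00 + 24.00·483.0) / 176.0 = 14330/176.0 = 81.41 mg/L.
Travel time t = 14.3·1000 / 0.53 = 26980 s = 7.495 h.
First-order decay: C = 81.41·exp(−k·t) = 81.41·0.8554 = 69.64 mg/L.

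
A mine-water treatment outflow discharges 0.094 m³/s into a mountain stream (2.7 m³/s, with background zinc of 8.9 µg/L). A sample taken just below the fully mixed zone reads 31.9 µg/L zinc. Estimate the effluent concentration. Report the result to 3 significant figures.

693 µg/L

Mass balance: 2.700·8.900 + 0.09400·Cₑ = 2.794·31.90
→ Cₑ = (2.794·31.90 − 2.700·8.900) / 0.09400 = 692.5 µg/L.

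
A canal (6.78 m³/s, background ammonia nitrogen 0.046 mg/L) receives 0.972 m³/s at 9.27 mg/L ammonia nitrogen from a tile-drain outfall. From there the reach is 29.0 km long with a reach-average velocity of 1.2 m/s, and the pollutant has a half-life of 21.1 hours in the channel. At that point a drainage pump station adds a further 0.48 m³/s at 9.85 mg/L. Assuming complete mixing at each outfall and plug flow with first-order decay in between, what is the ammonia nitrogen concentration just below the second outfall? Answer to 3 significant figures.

Conservation of mass: C = (6.780·0.04600 + 0.9720·9.270) / 7.752 = 9.322/7.752 = 1.203 mg/L; combined flow 7.752 m³/s.
Travel time t = 29.0·1000 / 1.2 = 24170 s = 6.713 h.
Half-life 21.1 h → k = ln 2 / 21.1 = 0.03285 h⁻¹ = 0.7884 d⁻¹.
Applying C = C₀e^(−kt): 1.203 × 0.8021 = 0.9646 mg/L.
At the second outfall, C = (7.752·0.9646 + 0.4800·9.850) / (7.752 + 0.4800) = 1.483 mg/L.

1.48 mg/L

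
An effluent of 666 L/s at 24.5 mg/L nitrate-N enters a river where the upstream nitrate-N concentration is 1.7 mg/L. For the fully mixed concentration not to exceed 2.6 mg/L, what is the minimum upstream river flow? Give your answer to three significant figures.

16200 L/s

Set C_mix = 2.6: (Q·1.700 + 666.0·24.50) / (Q + 666.0) = 2.6
→ Q = 666.0·(24.50 − 2.6)/(2.6 − 1.700) = 16210 L/s.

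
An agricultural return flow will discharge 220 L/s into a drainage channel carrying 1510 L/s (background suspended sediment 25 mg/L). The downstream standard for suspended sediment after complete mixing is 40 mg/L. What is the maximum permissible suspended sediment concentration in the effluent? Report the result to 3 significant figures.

143 mg/L

At the limit, (Qr·Cr + Qe·Cₑ)/(Qr + Qe) = 40:
Cₑ = (1730·40 − 1510·25.00) / 220.0 = 143.0 mg/L.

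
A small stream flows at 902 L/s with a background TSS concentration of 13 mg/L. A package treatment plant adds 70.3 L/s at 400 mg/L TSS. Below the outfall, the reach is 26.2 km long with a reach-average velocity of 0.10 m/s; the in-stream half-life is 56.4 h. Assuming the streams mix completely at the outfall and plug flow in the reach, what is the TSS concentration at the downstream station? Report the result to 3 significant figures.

16.8 mg/L

Conservation of mass: C = (902.0·13.00 + 70.30·400.0) / 972.3 = 39850/972.3 = 40.98 mg/L.
Travel time t = 26.2·1000 / 0.10 = 262000 s = 72.78 h.
Half-life 56.4 h → k = ln 2 / 56.4 = 0.01229 h⁻¹ = 0.2950 d⁻¹.
After decay, C = 40.98 × e^(−kt) = 40.98 × 0.4088 = 16.75 mg/L.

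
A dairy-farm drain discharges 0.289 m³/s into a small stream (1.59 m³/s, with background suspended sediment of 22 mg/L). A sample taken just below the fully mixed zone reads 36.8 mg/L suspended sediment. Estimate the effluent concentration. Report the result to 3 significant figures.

Mass balance: 1.590·22.00 + 0.2890·Cₑ = 1.879·36.80
→ Cₑ = (1.879·36.80 − 1.590·22.00) / 0.2890 = 118.2 mg/L.

118 mg/L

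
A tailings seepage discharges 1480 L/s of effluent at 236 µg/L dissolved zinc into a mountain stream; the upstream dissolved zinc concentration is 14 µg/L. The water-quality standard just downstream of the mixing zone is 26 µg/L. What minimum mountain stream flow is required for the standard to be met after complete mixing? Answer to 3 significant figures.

Set C_mix = 26: (Q·14.00 + 1480·236.0) / (Q + 1480) = 26
→ Q = 1480·(236.0 − 26)/(26 − 14.00) = 25900 L/s.

25900 L/s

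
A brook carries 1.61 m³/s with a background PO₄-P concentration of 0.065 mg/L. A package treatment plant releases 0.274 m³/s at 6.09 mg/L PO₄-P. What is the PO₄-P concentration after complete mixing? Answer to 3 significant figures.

0.941 mg/L

Flow-weighted average: C = (1.610·0.06500 + 0.2740·6.090) / 1.884 = 1.773/1.884 = 0.9412 mg/L.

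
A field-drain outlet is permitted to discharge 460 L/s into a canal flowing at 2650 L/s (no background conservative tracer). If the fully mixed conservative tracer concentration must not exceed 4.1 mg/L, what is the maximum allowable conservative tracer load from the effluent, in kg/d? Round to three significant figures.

Mass balance at the limit: 2650·0 + 460.0·Cₑ = 3110·4.1 → Cₑ = 27.72 mg/L.
460.0 L/s = 0.4600 m³/s. Load = 0.4600 m³/s × 27.72 g/m³ × 86 400 s/d = 1102 kg/d.

1100 kg/d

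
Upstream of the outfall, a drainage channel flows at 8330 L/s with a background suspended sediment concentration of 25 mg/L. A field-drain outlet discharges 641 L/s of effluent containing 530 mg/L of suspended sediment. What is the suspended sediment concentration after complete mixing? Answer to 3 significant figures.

Flow-weighted average: C = (8330·25.00 + 641.0·530.0) / 8971 = 548000/8971 = 61.08 mg/L.

61.1 mg/L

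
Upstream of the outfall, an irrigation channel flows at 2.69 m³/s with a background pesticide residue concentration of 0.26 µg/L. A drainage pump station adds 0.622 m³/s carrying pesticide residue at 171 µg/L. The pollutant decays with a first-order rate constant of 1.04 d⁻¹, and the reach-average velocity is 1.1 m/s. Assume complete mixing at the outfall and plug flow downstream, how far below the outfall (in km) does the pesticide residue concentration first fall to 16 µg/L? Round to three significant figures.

64.3 km

Mixed concentration C = ΣQC/ΣQ = (2.690·0.2600 + 0.6220·171.0) / 3.312 = 107.1/3.312 = 32.33 µg/L.
Set 32.33·exp(−k·t) = 16 → t = ln(32.33/16)/k = 58420 s = 16.23 h.
Distance = v·t = 1.1·58420 = 64270 m = 64.27 km.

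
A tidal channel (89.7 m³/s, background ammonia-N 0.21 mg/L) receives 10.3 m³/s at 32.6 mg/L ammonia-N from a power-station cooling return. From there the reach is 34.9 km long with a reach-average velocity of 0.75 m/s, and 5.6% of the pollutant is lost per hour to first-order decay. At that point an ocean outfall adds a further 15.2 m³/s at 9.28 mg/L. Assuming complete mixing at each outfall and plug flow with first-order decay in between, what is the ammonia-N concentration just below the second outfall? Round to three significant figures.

Mass balance: C = (89.70·0.2100 + 10.30·32.60) / 100.0 = 354.6/100.0 = 3.546 mg/L; combined flow 100.0 m³/s.
Travel time t = 34.9·1000 / 0.75 = 46530 s = 12.93 h.
5.6%/h lost → k = −ln(1 − 0.056) = 0.05763 h⁻¹.
Decay over the reach: 3.546·exp(−kt) = 3.546·0.4748 = 1.684 mg/L.
Second outfall: C = (100.0·1.684 + 15.20·9.280)/115.2 = 2.686 mg/L.

2.69 mg/L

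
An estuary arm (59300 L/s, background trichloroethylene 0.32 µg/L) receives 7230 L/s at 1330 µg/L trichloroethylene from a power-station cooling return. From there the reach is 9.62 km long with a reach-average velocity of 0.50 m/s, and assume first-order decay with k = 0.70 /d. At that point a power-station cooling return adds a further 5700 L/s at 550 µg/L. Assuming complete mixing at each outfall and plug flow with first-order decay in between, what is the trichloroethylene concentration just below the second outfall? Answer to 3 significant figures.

158 µg/L

Flow-weighted average: C = (59300·0.3200 + 7230·1330) / 66530 = 9635000/66530 = 144.8 µg/L; combined flow 66530 L/s.
Travel time t = 9.62·1000 / 0.50 = 19240 s = 5.344 h.
After decay, C = 144.8 × e^(−kt) = 144.8 × 0.8557 = 123.9 µg/L.
At the second outfall, C = (66530·123.9 + 5700·550.0) / (66530 + 5700) = 157.5 µg/L.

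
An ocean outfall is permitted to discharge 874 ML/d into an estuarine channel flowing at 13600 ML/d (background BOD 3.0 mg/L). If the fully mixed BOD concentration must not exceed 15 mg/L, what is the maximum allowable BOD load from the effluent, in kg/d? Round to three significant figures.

176000 kg/d

Mass balance at the limit: 13600·3.000 + 874.0·Cₑ = 14470·15 → Cₑ = 201.7 mg/L.
874.0 ML/d = 10.12 m³/s. Load = 10.12 m³/s × 201.7 g/m³ × 86 400 s/d = 176300 kg/d.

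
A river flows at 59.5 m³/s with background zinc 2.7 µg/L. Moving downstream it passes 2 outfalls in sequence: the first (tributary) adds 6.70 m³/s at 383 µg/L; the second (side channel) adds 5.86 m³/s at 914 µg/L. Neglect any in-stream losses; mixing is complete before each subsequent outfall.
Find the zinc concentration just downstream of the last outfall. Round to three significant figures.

112 µg/L

Outfall 1: combined Q = 66.20 m³/s; C = (59.50·2.700 + 6.700·383.0)/66.20 = 41.19 µg/L.
Outfall 2: combined Q = 72.06 m³/s; C = (66.20·41.19 + 5.860·914.0)/72.06 = 112.2 µg/L.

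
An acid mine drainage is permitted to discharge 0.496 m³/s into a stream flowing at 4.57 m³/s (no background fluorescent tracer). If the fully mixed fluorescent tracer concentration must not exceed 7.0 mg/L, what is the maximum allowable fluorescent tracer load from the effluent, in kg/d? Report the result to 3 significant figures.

Mass balance at the limit: 4.570·0 + 0.4960·Cₑ = 5.066·7.0 → Cₑ = 71.50 mg/L.
Load = 0.4960 m³/s × 71.50 g/m³ × 86 400 s/d = 3064 kg/d.

3060 kg/d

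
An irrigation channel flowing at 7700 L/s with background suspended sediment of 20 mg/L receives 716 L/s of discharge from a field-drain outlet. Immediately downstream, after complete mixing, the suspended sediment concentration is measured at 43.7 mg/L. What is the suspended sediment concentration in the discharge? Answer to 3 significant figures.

Mass balance: 7700·20.00 + 716.0·Cₑ = 8416·43.70
→ Cₑ = (8416·43.70 − 7700·20.00) / 716.0 = 298.6 mg/L.

299 mg/L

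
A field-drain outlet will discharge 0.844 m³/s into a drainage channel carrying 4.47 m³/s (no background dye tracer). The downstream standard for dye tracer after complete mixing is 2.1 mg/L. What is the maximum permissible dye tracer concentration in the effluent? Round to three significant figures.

At the limit, (Qr·Cr + Qe·Cₑ)/(Qr + Qe) = 2.1:
Cₑ = (5.314·2.1 − 4.470·0) / 0.8440 = 13.22 mg/L.

13.2 mg/L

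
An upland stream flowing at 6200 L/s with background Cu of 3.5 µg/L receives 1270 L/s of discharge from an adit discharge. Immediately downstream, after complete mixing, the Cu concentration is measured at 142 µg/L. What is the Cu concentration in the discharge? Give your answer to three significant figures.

Mass balance: 6200·3.500 + 1270·Cₑ = 7470·142.0
→ Cₑ = (7470·142.0 − 6200·3.500) / 1270 = 818.1 µg/L.

818 µg/L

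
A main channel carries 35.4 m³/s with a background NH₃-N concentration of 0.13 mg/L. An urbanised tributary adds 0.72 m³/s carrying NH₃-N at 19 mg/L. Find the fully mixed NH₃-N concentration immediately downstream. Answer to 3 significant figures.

0.506 mg/L

After mixing, C = (35.40·0.1300 + 0.7200·19.00) / 36.12 = 18.28/36.12 = 0.5061 mg/L.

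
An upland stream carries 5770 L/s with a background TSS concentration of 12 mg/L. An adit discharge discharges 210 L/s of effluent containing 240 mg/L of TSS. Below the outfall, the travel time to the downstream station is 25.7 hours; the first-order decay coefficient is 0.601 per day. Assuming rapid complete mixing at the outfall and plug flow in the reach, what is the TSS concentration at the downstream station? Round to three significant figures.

After mixing, C = (5770·12.00 + 210.0·240.0) / 5980 = 119600/5980 = 20.01 mg/L.
Decay over the reach: 20.01·exp(−kt) = 20.01·0.5254 = 10.51 mg/L.

10.5 mg/L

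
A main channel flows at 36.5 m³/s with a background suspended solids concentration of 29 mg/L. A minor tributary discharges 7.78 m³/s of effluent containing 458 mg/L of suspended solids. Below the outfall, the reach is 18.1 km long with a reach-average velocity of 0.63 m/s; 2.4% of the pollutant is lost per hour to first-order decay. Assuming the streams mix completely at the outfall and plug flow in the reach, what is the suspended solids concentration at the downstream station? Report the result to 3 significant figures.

86.0 mg/L

Mixed concentration C = ΣQC/ΣQ = (36.50·29.00 + 7.780·458.0) / 44.28 = 4622/44.28 = 104.4 mg/L.
Travel time t = 18.1·1000 / 0.63 = 28730 s = 7.981 h.
2.4%/h lost → k = −ln(1 − 0.024) = 0.02429 h⁻¹.
Applying C = C₀e^(−kt): 104.4 × 0.8238 = 85.98 mg/L.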